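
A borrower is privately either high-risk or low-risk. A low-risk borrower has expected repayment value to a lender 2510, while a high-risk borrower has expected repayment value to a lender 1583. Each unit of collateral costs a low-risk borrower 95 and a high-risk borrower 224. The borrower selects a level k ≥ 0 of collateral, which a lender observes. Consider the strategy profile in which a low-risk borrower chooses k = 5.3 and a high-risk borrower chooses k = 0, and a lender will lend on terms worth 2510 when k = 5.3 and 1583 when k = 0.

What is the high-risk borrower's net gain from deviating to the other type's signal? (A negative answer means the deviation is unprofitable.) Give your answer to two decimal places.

Playing k = 0 the high-risk borrower receives 1583.
Deviating to k = 5.3 brings payment 2510 at cost 224 × 5.3 = 1187.2, netting 1322.8.
Gain from deviating: 1322.8 − 1583 = -260.20.
The gain is negative, so the high-risk type's incentive-compatibility constraint is satisfied.

-260.20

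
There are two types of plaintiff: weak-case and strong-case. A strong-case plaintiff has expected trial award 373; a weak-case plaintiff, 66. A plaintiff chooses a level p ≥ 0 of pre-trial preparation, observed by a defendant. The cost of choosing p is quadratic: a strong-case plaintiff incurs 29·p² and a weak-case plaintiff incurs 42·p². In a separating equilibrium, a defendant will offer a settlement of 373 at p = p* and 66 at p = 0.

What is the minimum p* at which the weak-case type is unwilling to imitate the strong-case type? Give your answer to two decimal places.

2.70

The weak-case type at p = 0 receives 66; imitating at p* yields 373 − 42·p*².
Indifference: 66 = 373 − 42·p*², so p*² = (373 − 66) / 42 ≈ 7.3095.
p* = √7.3095 ≈ 2.70.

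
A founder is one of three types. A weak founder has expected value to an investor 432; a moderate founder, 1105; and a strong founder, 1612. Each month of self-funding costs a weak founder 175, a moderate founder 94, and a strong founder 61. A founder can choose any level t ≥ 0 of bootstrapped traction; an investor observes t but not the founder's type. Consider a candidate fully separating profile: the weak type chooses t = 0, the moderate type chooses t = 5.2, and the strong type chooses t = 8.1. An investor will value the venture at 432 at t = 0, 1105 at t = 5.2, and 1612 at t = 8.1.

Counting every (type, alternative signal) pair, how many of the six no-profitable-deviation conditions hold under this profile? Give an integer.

Weak (own payoff 432): to t=5.2 gives 1105 − 175×5.2 = 195 → no gain ✓; to t=8.1 gives 1612 − 175×8.1 = 194.5 → no gain ✓.
Strong (own payoff 1612 − 61×8.1 = 1117.9): to t=0 gives 432 → no gain ✓; to t=5.2 gives 1105 − 61×5.2 = 787.8 → no gain ✓.
Moderate (own payoff 1105 − 94×5.2 = 616.2): to t=0 gives 432 → no gain ✓; to t=8.1 gives 1612 − 94×8.1 = 850.6 → profitable ✗.
5 of the 6 constraints hold; not an equilibrium.

5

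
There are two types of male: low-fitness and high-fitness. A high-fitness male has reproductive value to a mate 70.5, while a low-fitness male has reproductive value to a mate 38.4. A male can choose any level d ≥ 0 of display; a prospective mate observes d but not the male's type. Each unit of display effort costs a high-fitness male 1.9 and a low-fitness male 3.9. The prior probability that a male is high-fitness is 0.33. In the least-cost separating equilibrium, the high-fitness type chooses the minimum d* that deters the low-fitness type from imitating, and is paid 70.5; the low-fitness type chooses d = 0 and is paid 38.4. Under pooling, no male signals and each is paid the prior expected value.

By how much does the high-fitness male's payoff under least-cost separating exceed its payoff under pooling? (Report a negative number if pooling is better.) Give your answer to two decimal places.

5.87

Least-cost separating signal: d* solves 38.4 = 70.5 − 3.9·d*, so d* = (70.5 − 38.4)/3.9 ≈ 8.2308.
High-fitness type's separating payoff: 70.5 − 1.9 × d* = 70.5 − 1.9 × (70.5 − 38.4)/3.9 = 70.5 − 60.99/3.9 ≈ 54.8615.
Pooling payoff: 0.33 × 70.5 + 0.67 × 38.4 = 48.993.
Difference: 54.8615 − 48.993 = 5.8685, i.e. 5.87 to two decimal places.
The high-fitness type prefers to separate.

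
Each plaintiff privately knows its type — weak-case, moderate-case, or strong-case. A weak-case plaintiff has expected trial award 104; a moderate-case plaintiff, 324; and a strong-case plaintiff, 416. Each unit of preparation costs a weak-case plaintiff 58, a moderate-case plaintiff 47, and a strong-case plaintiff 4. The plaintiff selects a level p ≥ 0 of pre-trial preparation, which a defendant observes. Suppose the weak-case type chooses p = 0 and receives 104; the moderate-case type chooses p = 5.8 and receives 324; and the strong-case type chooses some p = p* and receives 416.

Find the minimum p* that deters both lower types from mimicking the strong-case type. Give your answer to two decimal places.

Weak-case type (on-path payoff 104) won't mimic when 104 ≥ 416 − 58·p*, i.e. p* ≥ 5.38.
Moderate-case type (on-path payoff 324 − 47×5.8 = 51.4) won't mimic when 51.4 ≥ 416 − 47·p*, i.e. p* ≥ 7.76.
Both must hold, so p* = max(5.38, 7.76) = 7.76. The moderate-case type's constraint binds.

7.76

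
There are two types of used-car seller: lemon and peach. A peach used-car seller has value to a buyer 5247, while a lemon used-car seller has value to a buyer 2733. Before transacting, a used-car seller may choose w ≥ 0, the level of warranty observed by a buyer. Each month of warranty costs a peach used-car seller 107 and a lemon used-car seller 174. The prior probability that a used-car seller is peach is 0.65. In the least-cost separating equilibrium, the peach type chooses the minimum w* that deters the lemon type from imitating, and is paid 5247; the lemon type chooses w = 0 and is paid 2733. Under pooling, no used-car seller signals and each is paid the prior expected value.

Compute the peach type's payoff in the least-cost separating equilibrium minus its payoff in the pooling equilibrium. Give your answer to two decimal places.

Least-cost separating signal: w* solves 2733 = 5247 − 174·w*, so w* = (5247 − 2733)/174 ≈ 14.4483.
Peach type's separating payoff: 5247 − 107 × w* = 5247 − 107 × (5247 − 2733)/174 = 5247 − 268998/174 ≈ 3701.0345.
Pooling payoff: 0.65 × 5247 + 0.35 × 2733 = 4367.1.
Difference: 3701.0345 − 4367.1 = -666.0655, i.e. -666.07 to two decimal places.
The peach type would prefer the pooling outcome.

-666.07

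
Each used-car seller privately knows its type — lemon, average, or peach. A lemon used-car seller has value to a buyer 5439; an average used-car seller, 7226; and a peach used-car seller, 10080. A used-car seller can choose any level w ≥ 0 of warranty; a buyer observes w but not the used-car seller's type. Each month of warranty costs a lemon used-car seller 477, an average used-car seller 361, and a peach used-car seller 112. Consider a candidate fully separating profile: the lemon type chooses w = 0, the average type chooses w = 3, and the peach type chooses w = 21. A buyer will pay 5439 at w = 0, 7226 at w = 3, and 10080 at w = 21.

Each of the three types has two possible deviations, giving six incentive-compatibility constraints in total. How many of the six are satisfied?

5

Average (own payoff 7226 − 361×3 = 6143): to w=0 gives 5439 → no gain ✓; to w=21 gives 10080 − 361×21 = 2499 → no gain ✓.
Peach (own payoff 10080 − 112×21 = 7728): to w=0 gives 5439 → no gain ✓; to w=3 gives 7226 − 112×3 = 6890 → no gain ✓.
Lemon (own payoff 5439): to w=3 gives 7226 − 477×3 = 5795 → profitable ✗; to w=21 gives 10080 − 477×21 = 63 → no gain ✓.
5 of the 6 constraints hold; not an equilibrium.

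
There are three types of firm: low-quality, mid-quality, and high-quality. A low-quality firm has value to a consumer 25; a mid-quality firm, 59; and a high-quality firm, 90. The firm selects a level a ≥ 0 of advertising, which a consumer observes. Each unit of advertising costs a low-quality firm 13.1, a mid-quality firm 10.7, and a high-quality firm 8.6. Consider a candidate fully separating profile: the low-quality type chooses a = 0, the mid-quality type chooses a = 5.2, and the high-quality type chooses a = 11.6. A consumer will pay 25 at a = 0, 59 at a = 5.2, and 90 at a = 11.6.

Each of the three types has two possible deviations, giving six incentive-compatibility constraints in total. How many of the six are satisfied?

3

High-quality (own payoff 90 − 8.6×11.6 = -9.76): to a=0 gives 25 → profitable ✗; to a=5.2 gives 59 − 8.6×5.2 = 14.28 → profitable ✗.
Mid-quality (own payoff 59 − 10.7×5.2 = 3.36): to a=0 gives 25 → profitable ✗; to a=11.6 gives 90 − 10.7×11.6 = -34.12 → no gain ✓.
Low-quality (own payoff 25): to a=5.2 gives 59 − 13.1×5.2 = -9.12 → no gain ✓; to a=11.6 gives 90 − 13.1×11.6 = -61.96 → no gain ✓.
3 of the 6 constraints hold; not an equilibrium.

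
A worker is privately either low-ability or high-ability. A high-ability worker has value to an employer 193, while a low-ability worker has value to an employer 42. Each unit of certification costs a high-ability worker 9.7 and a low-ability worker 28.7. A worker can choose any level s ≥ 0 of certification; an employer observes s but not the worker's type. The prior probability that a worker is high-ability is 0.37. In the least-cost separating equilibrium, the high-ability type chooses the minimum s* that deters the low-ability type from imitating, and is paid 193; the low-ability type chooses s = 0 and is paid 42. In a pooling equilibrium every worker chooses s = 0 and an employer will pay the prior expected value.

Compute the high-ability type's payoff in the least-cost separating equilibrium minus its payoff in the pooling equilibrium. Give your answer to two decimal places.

Least-cost separating signal: s* solves 42 = 193 − 28.7·s*, so s* = (193 − 42)/28.7 ≈ 5.2613.
High-ability type's separating payoff: 193 − 9.7 × s* = 193 − 9.7 × (193 − 42)/28.7 = 193 − 1464.7/28.7 ≈ 141.9652.
Pooling payoff: 0.37 × 193 + 0.63 × 42 = 97.87.
Difference: 141.9652 − 97.87 = 44.0952, i.e. 44.10 to two decimal places.
The high-ability type prefers to separate.

44.10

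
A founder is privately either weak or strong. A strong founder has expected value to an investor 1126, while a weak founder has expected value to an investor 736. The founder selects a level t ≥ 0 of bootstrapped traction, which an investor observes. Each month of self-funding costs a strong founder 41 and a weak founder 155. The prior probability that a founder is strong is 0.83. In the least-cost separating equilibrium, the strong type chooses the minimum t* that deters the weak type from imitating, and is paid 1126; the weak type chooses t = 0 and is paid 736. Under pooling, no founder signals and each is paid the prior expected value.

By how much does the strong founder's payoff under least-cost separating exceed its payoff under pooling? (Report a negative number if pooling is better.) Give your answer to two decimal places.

-36.86

Least-cost separating signal: t* solves 736 = 1126 − 155·t*, so t* = (1126 − 736)/155 ≈ 2.5161.
Strong type's separating payoff: 1126 − 41 × t* = 1126 − 41 × (1126 − 736)/155 = 1126 − 15990/155 ≈ 1022.8387.
Pooling payoff: 0.83 × 1126 + 0.17 × 736 = 1059.7.
Difference: 1022.8387 − 1059.7 = -36.8613, i.e. -36.86 to two decimal places.
The strong type would prefer the pooling outcome.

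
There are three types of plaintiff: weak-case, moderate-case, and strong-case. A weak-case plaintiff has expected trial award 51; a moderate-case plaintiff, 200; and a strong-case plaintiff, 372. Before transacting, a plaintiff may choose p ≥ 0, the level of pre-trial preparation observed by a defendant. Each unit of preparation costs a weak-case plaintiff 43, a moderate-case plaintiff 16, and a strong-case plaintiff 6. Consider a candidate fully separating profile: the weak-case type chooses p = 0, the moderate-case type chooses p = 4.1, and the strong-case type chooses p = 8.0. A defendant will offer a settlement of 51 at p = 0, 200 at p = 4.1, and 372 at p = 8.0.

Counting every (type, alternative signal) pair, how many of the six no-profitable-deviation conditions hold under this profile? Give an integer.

5

Strong-case (own payoff 372 − 6×8.0 = 324): to p=0 gives 51 → no gain ✓; to p=4.1 gives 200 − 6×4.1 = 175.4 → no gain ✓.
Weak-case (own payoff 51): to p=4.1 gives 200 − 43×4.1 = 23.7 → no gain ✓; to p=8.0 gives 372 − 43×8.0 = 28 → no gain ✓.
Moderate-case (own payoff 200 − 16×4.1 = 134.4): to p=0 gives 51 → no gain ✓; to p=8.0 gives 372 − 16×8.0 = 244 → profitable ✗.
5 of the 6 constraints hold; not an equilibrium.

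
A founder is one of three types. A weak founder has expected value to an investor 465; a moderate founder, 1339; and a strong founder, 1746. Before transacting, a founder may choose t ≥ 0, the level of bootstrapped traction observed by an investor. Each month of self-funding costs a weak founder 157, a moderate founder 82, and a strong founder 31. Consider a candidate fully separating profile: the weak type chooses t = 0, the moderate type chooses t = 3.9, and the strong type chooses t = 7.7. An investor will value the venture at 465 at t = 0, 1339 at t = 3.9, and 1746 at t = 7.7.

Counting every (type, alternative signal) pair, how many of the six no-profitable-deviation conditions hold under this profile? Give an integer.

Weak (own payoff 465): to t=3.9 gives 1339 − 157×3.9 = 726.7 → profitable ✗; to t=7.7 gives 1746 − 157×7.7 = 537.1 → profitable ✗.
Moderate (own payoff 1339 − 82×3.9 = 1019.2): to t=0 gives 465 → no gain ✓; to t=7.7 gives 1746 − 82×7.7 = 1114.6 → profitable ✗.
Strong (own payoff 1746 − 31×7.7 = 1507.3): to t=0 gives 465 → no gain ✓; to t=3.9 gives 1339 − 31×3.9 = 1218.1 → no gain ✓.
3 of the 6 constraints hold; not an equilibrium.

3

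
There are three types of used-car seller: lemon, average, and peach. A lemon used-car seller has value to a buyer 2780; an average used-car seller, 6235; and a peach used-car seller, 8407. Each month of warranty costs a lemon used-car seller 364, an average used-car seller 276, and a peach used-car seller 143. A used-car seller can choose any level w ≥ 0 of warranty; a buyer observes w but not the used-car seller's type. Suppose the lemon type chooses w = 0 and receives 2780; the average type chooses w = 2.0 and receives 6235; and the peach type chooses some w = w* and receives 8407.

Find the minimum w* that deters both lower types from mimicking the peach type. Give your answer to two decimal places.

15.46

Average type (on-path payoff 6235 − 276×2.0 = 5683) won't mimic when 5683 ≥ 8407 − 276·w*, i.e. w* ≥ 9.87.
Lemon type (on-path payoff 2780) won't mimic when 2780 ≥ 8407 − 364·w*, i.e. w* ≥ 15.46.
Both must hold, so w* = max(15.46, 9.87) = 15.46. The lemon type's constraint binds.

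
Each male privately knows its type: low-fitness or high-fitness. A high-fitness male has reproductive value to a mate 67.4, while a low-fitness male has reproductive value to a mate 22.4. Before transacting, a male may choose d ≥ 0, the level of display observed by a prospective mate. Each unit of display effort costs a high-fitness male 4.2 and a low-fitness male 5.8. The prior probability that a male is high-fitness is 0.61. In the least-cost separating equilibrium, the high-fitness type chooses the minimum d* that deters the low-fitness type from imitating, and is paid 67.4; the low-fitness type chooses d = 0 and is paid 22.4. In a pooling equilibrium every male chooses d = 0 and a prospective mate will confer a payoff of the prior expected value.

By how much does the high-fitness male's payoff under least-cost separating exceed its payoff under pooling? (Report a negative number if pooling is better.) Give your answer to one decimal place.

Least-cost separating signal: d* solves 22.4 = 67.4 − 5.8·d*, so d* = (67.4 − 22.4)/5.8 ≈ 7.7586.
High-fitness type's separating payoff: 67.4 − 4.2 × d* = 67.4 − 4.2 × (67.4 − 22.4)/5.8 = 67.4 − 189/5.8 ≈ 34.814.
Pooling payoff: 0.61 × 67.4 + 0.39 × 22.4 = 49.85.
Difference: 34.814 − 49.85 = -15.036, i.e. -15.0 to one decimal place.
The high-fitness type would prefer the pooling outcome.

-15.0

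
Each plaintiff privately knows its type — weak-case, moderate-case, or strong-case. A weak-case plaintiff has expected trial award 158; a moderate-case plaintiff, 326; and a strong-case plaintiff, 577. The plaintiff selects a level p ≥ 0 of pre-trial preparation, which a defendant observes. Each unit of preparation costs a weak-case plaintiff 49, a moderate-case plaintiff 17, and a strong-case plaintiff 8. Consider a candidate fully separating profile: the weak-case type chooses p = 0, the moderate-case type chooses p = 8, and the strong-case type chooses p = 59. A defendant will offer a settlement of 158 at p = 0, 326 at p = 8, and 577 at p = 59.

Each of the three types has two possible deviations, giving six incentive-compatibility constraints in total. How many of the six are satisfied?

4

Strong-case (own payoff 577 − 8×59 = 105): to p=0 gives 158 → profitable ✗; to p=8 gives 326 − 8×8 = 262 → profitable ✗.
Weak-case (own payoff 158): to p=8 gives 326 − 49×8 = -66 → no gain ✓; to p=59 gives 577 − 49×59 = -2314 → no gain ✓.
Moderate-case (own payoff 326 − 17×8 = 190): to p=0 gives 158 → no gain ✓; to p=59 gives 577 − 17×59 = -426 → no gain ✓.
4 of the 6 constraints hold; not an equilibrium.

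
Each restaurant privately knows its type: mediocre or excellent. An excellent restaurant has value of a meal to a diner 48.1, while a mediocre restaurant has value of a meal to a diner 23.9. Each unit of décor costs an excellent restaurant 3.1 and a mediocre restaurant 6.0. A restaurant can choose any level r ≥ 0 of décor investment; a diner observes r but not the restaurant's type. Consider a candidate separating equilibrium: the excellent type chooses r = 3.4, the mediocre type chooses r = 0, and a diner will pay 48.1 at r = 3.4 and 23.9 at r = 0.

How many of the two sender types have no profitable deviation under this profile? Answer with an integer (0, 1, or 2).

Mediocre type: stay at 0 → 23.9; mimic → 48.1 − 6.0 × 3.4 = 27.7. IC fails (23.9 < 27.7).
Excellent type: signal → 48.1 − 3.1 × 3.4 = 37.56; deviate to 0 → 23.9. IC holds (37.56 ≥ 23.9).
1 of 2 constraints hold, so this profile is not an equilibrium.

1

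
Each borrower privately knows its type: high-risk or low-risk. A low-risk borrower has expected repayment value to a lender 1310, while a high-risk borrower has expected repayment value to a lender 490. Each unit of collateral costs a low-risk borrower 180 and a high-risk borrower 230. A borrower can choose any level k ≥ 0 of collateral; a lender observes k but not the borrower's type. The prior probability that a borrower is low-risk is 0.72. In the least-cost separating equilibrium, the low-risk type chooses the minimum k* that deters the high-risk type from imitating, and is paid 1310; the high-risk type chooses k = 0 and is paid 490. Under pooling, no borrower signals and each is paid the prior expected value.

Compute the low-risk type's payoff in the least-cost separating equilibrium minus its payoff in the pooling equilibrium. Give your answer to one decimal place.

Least-cost separating signal: k* solves 490 = 1310 − 230·k*, so k* = (1310 − 490)/230 ≈ 3.5652.
Low-risk type's separating payoff: 1310 − 180 × k* = 1310 − 180 × (1310 − 490)/230 = 1310 − 147600/230 ≈ 668.261.
Pooling payoff: 0.72 × 1310 + 0.28 × 490 = 1080.4.
Difference: 668.261 − 1080.4 = -412.139, i.e. -412.1 to one decimal place.
The low-risk type would prefer the pooling outcome.

-412.1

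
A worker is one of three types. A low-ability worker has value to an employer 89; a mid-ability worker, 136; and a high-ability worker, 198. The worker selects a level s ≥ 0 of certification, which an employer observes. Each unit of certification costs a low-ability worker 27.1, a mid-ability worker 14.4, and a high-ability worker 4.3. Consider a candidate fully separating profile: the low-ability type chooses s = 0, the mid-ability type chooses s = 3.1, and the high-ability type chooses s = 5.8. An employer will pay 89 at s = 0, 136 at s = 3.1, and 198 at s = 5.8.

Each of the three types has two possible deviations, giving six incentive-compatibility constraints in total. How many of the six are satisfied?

Low-ability (own payoff 89): to s=3.1 gives 136 − 27.1×3.1 = 51.99 → no gain ✓; to s=5.8 gives 198 − 27.1×5.8 = 40.82 → no gain ✓.
Mid-ability (own payoff 136 − 14.4×3.1 = 91.36): to s=0 gives 89 → no gain ✓; to s=5.8 gives 198 − 14.4×5.8 = 114.48 → profitable ✗.
High-ability (own payoff 198 − 4.3×5.8 = 173.06): to s=0 gives 89 → no gain ✓; to s=3.1 gives 136 − 4.3×3.1 = 122.67 → no gain ✓.
5 of the 6 constraints hold; not an equilibrium.

5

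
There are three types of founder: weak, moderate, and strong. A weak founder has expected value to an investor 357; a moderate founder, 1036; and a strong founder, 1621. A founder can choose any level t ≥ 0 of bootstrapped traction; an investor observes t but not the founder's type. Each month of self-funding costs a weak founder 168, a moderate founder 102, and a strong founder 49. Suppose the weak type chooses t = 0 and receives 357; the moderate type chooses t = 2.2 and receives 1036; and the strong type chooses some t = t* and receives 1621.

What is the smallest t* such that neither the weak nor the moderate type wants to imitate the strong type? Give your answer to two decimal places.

7.94

Moderate type (on-path payoff 1036 − 102×2.2 = 811.6) won't mimic when 811.6 ≥ 1621 − 102·t*, i.e. t* ≥ 7.94.
Weak type (on-path payoff 357) won't mimic when 357 ≥ 1621 − 168·t*, i.e. t* ≥ 7.52.
Both must hold, so t* = max(7.52, 7.94) = 7.94. The moderate type's constraint binds.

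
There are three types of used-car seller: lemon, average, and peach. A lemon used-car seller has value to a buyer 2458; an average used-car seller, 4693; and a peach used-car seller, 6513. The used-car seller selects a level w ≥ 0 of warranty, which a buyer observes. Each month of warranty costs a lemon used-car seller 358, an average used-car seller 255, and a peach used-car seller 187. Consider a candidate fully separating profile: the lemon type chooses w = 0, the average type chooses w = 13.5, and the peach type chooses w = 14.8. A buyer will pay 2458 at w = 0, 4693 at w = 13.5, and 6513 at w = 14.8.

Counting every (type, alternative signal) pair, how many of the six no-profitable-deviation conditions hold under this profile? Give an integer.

Peach (own payoff 6513 − 187×14.8 = 3745.4): to w=0 gives 2458 → no gain ✓; to w=13.5 gives 4693 − 187×13.5 = 2168.5 → no gain ✓.
Lemon (own payoff 2458): to w=13.5 gives 4693 − 358×13.5 = -140 → no gain ✓; to w=14.8 gives 6513 − 358×14.8 = 1214.6 → no gain ✓.
Average (own payoff 4693 − 255×13.5 = 1250.5): to w=0 gives 2458 → profitable ✗; to w=14.8 gives 6513 − 255×14.8 = 2739 → profitable ✗.
4 of the 6 constraints hold; not an equilibrium.

4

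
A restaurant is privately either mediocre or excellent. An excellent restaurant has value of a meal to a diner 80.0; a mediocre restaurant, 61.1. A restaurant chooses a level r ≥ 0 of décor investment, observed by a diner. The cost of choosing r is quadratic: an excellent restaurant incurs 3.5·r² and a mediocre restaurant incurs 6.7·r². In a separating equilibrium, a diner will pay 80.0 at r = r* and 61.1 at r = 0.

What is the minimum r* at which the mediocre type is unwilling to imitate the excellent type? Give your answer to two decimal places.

The mediocre type at r = 0 receives 61.1; imitating at r* yields 80.0 − 6.7·r*².
Indifference: 61.1 = 80.0 − 6.7·r*², so r*² = (80.0 − 61.1) / 6.7 ≈ 2.8209.
r* = √2.8209 ≈ 1.68.

1.68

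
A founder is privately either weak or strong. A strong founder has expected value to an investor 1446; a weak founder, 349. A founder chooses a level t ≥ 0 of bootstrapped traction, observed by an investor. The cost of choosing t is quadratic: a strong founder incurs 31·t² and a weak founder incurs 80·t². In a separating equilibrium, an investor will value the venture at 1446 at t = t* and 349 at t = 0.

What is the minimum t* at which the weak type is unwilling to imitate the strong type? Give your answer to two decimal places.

3.70

The weak type at t = 0 receives 349; imitating at t* yields 1446 − 80·t*².
Indifference: 349 = 1446 − 80·t*², so t*² = (1446 − 349) / 80 = 13.7125.
t* = √13.7125 ≈ 3.70.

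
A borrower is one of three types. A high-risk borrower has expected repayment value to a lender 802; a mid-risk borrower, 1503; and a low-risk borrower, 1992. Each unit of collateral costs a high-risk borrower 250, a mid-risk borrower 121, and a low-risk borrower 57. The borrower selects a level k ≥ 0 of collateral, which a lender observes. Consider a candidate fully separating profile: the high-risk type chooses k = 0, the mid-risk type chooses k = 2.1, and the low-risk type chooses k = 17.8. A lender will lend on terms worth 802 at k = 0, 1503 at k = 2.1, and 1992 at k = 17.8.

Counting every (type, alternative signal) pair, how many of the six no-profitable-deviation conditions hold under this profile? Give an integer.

Low-risk (own payoff 1992 − 57×17.8 = 977.4): to k=0 gives 802 → no gain ✓; to k=2.1 gives 1503 − 57×2.1 = 1383.3 → profitable ✗.
Mid-risk (own payoff 1503 − 121×2.1 = 1248.9): to k=0 gives 802 → no gain ✓; to k=17.8 gives 1992 − 121×17.8 = -161.8 → no gain ✓.
High-risk (own payoff 802): to k=2.1 gives 1503 − 250×2.1 = 978 → profitable ✗; to k=17.8 gives 1992 − 250×17.8 = -2458 → no gain ✓.
4 of the 6 constraints hold; not an equilibrium.

4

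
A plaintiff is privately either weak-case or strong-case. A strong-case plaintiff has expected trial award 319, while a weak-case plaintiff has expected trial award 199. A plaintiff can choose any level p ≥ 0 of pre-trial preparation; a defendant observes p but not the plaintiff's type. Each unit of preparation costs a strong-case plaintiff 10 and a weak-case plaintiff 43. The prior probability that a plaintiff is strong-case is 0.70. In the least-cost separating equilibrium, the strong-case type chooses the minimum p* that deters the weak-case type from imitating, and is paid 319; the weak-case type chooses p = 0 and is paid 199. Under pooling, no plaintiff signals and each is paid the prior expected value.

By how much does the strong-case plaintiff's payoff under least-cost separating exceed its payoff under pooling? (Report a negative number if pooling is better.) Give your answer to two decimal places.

8.09

Least-cost separating signal: p* solves 199 = 319 − 43·p*, so p* = (319 − 199)/43 ≈ 2.7907.
Strong-case type's separating payoff: 319 − 10 × p* = 319 − 10 × (319 − 199)/43 = 319 − 1200/43 ≈ 291.0930.
Pooling payoff: 0.70 × 319 + 0.30 × 199 = 283.
Difference: 291.0930 − 283 = 8.093, i.e. 8.09 to two decimal places.
The strong-case type prefers to separate.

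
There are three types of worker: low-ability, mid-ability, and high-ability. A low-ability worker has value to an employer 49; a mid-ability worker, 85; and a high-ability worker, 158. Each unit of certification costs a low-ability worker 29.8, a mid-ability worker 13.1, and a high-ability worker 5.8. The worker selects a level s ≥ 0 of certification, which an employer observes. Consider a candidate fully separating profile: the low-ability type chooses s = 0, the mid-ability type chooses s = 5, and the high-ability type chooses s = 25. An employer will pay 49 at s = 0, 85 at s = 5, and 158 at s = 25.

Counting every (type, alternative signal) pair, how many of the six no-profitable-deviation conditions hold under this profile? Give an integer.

3

High-ability (own payoff 158 − 5.8×25 = 13): to s=0 gives 49 → profitable ✗; to s=5 gives 85 − 5.8×5 = 56 → profitable ✗.
Low-ability (own payoff 49): to s=5 gives 85 − 29.8×5 = -64 → no gain ✓; to s=25 gives 158 − 29.8×25 = -587 → no gain ✓.
Mid-ability (own payoff 85 − 13.1×5 = 19.5): to s=0 gives 49 → profitable ✗; to s=25 gives 158 − 13.1×25 = -169.5 → no gain ✓.
3 of the 6 constraints hold; not an equilibrium.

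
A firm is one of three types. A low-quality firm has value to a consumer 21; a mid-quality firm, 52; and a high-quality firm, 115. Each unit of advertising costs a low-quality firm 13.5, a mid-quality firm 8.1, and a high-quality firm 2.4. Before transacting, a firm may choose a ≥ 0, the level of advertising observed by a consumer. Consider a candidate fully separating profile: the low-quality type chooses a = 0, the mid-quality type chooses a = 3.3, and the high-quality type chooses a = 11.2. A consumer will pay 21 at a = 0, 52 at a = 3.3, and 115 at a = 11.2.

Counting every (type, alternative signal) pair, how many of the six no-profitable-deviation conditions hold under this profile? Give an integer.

6

Low-quality (own payoff 21): to a=3.3 gives 52 − 13.5×3.3 = 7.45 → no gain ✓; to a=11.2 gives 115 − 13.5×11.2 = -36.2 → no gain ✓.
High-quality (own payoff 115 − 2.4×11.2 = 88.12): to a=0 gives 21 → no gain ✓; to a=3.3 gives 52 − 2.4×3.3 = 44.08 → no gain ✓.
Mid-quality (own payoff 52 − 8.1×3.3 = 25.27): to a=0 gives 21 → no gain ✓; to a=11.2 gives 115 − 8.1×11.2 = 24.28 → no gain ✓.
6 of the 6 constraints hold; this profile is a separating equilibrium.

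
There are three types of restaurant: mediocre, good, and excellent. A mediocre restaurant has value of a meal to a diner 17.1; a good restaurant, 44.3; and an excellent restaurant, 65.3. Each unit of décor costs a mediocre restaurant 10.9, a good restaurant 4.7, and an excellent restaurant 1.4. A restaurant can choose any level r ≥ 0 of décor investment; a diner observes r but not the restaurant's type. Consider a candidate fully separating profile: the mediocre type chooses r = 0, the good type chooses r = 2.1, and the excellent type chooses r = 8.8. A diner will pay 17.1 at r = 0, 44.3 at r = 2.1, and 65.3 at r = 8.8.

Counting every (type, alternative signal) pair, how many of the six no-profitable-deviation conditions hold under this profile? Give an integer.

5

Excellent (own payoff 65.3 − 1.4×8.8 = 52.98): to r=0 gives 17.1 → no gain ✓; to r=2.1 gives 44.3 − 1.4×2.1 = 41.36 → no gain ✓.
Good (own payoff 44.3 − 4.7×2.1 = 34.43): to r=0 gives 17.1 → no gain ✓; to r=8.8 gives 65.3 − 4.7×8.8 = 23.94 → no gain ✓.
Mediocre (own payoff 17.1): to r=2.1 gives 44.3 − 10.9×2.1 = 21.41 → profitable ✗; to r=8.8 gives 65.3 − 10.9×8.8 = -30.62 → no gain ✓.
5 of the 6 constraints hold; not an equilibrium.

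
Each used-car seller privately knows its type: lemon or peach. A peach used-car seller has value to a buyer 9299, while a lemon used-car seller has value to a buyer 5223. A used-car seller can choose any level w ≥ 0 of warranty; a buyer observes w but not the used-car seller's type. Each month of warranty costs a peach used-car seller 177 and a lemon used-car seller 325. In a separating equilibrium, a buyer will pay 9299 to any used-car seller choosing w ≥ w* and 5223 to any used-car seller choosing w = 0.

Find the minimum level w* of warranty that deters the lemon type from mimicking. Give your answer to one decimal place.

12.5

A lemon used-car seller choosing w = 0 receives 5223.
Imitating at w* instead would pay 9299 at cost 325·w*, netting 9299 − 325·w*.
Indifference: 5223 = 9299 − 325·w*, so w* = (9299 − 5223) / 325 ≈ 12.5.
At w* the lemon type's incentive constraint just binds; the peach type strictly prefers w* since its per-unit cost is lower.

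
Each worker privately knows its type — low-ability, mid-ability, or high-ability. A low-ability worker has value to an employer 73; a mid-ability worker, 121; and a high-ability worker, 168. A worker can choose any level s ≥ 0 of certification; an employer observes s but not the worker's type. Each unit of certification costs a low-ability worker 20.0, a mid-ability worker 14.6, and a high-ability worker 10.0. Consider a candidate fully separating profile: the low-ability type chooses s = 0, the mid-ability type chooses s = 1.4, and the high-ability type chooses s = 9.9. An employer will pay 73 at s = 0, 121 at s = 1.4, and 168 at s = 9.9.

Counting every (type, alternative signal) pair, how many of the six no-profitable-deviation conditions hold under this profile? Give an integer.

High-ability (own payoff 168 − 10.0×9.9 = 69): to s=0 gives 73 → profitable ✗; to s=1.4 gives 121 − 10.0×1.4 = 107 → profitable ✗.
Low-ability (own payoff 73): to s=1.4 gives 121 − 20.0×1.4 = 93 → profitable ✗; to s=9.9 gives 168 − 20.0×9.9 = -30 → no gain ✓.
Mid-ability (own payoff 121 − 14.6×1.4 = 100.56): to s=0 gives 73 → no gain ✓; to s=9.9 gives 168 − 14.6×9.9 = 23.46 → no gain ✓.
3 of the 6 constraints hold; not an equilibrium.

3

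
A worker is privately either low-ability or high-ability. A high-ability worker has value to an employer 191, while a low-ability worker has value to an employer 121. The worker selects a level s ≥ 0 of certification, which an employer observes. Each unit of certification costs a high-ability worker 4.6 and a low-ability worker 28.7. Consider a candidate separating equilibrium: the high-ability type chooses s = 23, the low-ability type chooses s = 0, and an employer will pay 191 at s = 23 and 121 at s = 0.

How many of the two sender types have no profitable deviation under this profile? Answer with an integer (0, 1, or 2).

Low-ability type: stay at 0 → 121; mimic → 191 − 28.7 × 23 = -469.1. IC holds (121 ≥ -469.1).
High-ability type: signal → 191 − 4.6 × 23 = 85.2; deviate to 0 → 121. IC fails (85.2 < 121).
1 of 2 constraints hold, so this profile is not an equilibrium.

1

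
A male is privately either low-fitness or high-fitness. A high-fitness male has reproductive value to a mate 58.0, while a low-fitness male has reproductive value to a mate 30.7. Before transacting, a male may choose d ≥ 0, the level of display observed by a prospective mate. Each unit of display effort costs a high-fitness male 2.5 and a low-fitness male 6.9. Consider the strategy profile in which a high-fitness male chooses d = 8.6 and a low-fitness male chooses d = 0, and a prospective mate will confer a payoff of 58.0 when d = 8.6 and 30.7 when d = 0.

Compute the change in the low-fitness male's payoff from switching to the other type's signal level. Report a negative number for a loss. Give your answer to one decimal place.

-32.0

Playing d = 0 the low-fitness male receives 30.7.
Deviating to d = 8.6 brings payment 58.0 at cost 6.9 × 8.6 = 59.34, netting -1.34.
Gain from deviating: -1.34 − 30.7 = -32.04, i.e. -32.0 to one decimal place.
The gain is negative, so the low-fitness type's incentive-compatibility constraint is satisfied.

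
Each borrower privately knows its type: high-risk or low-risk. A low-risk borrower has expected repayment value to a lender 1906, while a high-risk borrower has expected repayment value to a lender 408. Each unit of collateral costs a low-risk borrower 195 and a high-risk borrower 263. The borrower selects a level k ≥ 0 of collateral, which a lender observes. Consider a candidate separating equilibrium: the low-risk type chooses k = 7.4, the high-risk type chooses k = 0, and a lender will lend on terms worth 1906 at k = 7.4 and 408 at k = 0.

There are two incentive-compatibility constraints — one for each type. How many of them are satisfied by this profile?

Low-risk type: signal → 1906 − 195 × 7.4 = 463; deviate to 0 → 408. IC holds (463 ≥ 408).
High-risk type: stay at 0 → 408; mimic → 1906 − 263 × 7.4 = -40.2. IC holds (408 ≥ -40.2).
2 of 2 constraints hold, so this is a separating equilibrium.

2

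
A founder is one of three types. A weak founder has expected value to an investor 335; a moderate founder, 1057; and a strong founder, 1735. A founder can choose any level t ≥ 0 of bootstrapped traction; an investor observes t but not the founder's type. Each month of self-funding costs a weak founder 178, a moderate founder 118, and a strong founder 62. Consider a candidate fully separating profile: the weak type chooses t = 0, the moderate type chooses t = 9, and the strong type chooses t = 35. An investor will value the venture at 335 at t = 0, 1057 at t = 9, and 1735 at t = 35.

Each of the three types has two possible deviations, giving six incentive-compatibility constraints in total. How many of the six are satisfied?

3

Weak (own payoff 335): to t=9 gives 1057 − 178×9 = -545 → no gain ✓; to t=35 gives 1735 − 178×35 = -4495 → no gain ✓.
Strong (own payoff 1735 − 62×35 = -435): to t=0 gives 335 → profitable ✗; to t=9 gives 1057 − 62×9 = 499 → profitable ✗.
Moderate (own payoff 1057 − 118×9 = -5): to t=0 gives 335 → profitable ✗; to t=35 gives 1735 − 118×35 = -2395 → no gain ✓.
3 of the 6 constraints hold; not an equilibrium.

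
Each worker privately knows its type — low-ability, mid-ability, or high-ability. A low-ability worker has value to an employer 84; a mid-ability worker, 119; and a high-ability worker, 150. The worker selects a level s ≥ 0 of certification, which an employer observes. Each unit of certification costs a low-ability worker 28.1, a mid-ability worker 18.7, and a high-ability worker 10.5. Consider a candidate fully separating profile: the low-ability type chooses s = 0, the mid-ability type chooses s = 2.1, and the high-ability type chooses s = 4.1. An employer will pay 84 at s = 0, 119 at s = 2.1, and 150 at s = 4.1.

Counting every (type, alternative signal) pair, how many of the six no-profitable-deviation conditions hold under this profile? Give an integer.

High-ability (own payoff 150 − 10.5×4.1 = 106.95): to s=0 gives 84 → no gain ✓; to s=2.1 gives 119 − 10.5×2.1 = 96.95 → no gain ✓.
Mid-ability (own payoff 119 − 18.7×2.1 = 79.73): to s=0 gives 84 → profitable ✗; to s=4.1 gives 150 − 18.7×4.1 = 73.33 → no gain ✓.
Low-ability (own payoff 84): to s=2.1 gives 119 − 28.1×2.1 = 59.99 → no gain ✓; to s=4.1 gives 150 − 28.1×4.1 = 34.79 → no gain ✓.
5 of the 6 constraints hold; not an equilibrium.

5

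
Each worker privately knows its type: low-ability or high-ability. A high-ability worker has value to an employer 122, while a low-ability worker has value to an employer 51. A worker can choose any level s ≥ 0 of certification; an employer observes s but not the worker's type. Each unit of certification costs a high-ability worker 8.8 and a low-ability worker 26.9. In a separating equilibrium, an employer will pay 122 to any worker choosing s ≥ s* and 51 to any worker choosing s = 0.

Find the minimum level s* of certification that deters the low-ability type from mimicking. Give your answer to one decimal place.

A low-ability worker choosing s = 0 receives 51.
Imitating at s* instead would pay 122 at cost 26.9·s*, netting 122 − 26.9·s*.
Indifference: 51 = 122 − 26.9·s*, so s* = (122 − 51) / 26.9 ≈ 2.6.
At s* the low-ability type's incentive constraint just binds; the high-ability type strictly prefers s* since its per-unit cost is lower.

2.6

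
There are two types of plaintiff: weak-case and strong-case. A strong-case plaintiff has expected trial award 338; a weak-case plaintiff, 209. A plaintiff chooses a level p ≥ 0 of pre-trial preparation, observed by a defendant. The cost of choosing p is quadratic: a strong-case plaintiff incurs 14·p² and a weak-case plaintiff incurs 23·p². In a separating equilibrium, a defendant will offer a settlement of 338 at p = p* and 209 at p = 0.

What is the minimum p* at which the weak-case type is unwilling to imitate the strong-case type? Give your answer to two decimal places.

2.37

The weak-case type at p = 0 receives 209; imitating at p* yields 338 − 23·p*².
Indifference: 209 = 338 − 23·p*², so p*² = (338 − 209) / 23 ≈ 5.6087.
p* = √5.6087 ≈ 2.37.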